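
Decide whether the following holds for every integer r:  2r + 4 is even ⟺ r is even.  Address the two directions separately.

Only the converse holds.

Forward direction. This fails: take r = 1. Then 2r + 4 = 6, which is even, yet r = 1 is odd, not even.

Converse. Suppose r is even. Since 2 is even, 2r is even for every r, so 2r + 4 has the same parity as 4, which is even. Hence 2r + 4 is even.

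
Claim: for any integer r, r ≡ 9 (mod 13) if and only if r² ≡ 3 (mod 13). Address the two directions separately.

The forward direction holds; the converse fails.

Forward direction. Suppose r ≡ 9 (mod 13). Write r = 13j + 9. Then (13j + 9)² = 169j² + 234j + 81 = 13(13j² + 18j + 6) + 3, so r² ≡ 3 (mod 13).

Converse. This fails: take r = 4. Then 4² = 16 ≡ 3 (mod 13), yet 4 ≡ 4 (mod 13), not 9.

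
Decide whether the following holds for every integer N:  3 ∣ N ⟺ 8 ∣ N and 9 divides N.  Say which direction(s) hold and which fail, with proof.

(⇒) fails; (⇐) holds.

(→) This fails: take N = 3. Certainly 3 ∣ 3, but 8 ∤ 3.

(←) Suppose 8 ∣ N and 9 ∣ N. Any common multiple of 8 and 9 is a multiple of their lcm; here gcd(8, 9) = 1, so lcm(8, 9) = 8·9 = 72, so 72 ∣ N. Since 3 ∣ 72, it follows that 3 ∣ N.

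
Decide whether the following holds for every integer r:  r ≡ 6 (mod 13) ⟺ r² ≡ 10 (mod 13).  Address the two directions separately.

Only the forward implication holds.

[⇒] Suppose r ≡ 6 (mod 13). Write r = 13j + 6. Then (13j + 6)² = 169j² + 156j + 36 = 13(13j² + 12j + 2) + 10, so r² ≡ 10 (mod 13).

[⇐] This fails: take r = 7. Then 7² = 49 ≡ 10 (mod 13), yet 7 ≡ 7 (mod 13), not 6.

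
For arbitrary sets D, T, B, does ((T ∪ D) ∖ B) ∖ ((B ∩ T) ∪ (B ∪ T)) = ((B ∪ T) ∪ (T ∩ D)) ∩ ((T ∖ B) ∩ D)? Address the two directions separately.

Both inclusions fail.

(⟹) This inclusion fails. Take D = {1}, T = ∅, B = ∅; then 1 ∈ ((T ∪ D) ∖ B) ∖ ((B ∩ T) ∪ (B ∪ T)) but 1 ∉ ((B ∪ T) ∪ (T ∩ D)) ∩ ((T ∖ B) ∩ D).

(⟸) This inclusion fails. Take D = {1}, T = {1}, B = ∅; then 1 ∈ ((B ∪ T) ∪ (T ∩ D)) ∩ ((T ∖ B) ∩ D) but 1 ∉ ((T ∪ D) ∖ B) ∖ ((B ∩ T) ∪ (B ∪ T)).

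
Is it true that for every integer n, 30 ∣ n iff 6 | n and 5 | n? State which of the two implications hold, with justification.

Forward direction. If 30 ∣ n, write n = 30q. Since 30 = 5·6, n = 6·(5q), so 6 ∣ n; and since 30 = 6·5, n = 5·(6q), so 5 ∣ n.

Converse. Suppose 6 ∣ n and 5 ∣ n. Any common multiple of 6 and 5 is a multiple of their lcm; here gcd(6, 5) = 1, so lcm(6, 5) = 6·5 = 30, so 30 ∣ n.

Equivalent; both directions hold.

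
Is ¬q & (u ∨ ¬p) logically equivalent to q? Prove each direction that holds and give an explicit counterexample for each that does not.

(⇒) This fails. Under p = F, u = F, q = F, the left side is true but the right side is false.

(⇐) This fails. Under p = F, u = F, q = T, the left side is false but the right side is true.

Neither direction holds.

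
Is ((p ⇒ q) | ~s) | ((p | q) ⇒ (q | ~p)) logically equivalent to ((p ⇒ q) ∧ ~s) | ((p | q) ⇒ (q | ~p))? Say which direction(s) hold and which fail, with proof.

Only the converse holds.

(⟹) This fails. Under s = F, p = T, q = F, the left side is true but the right side is false.

(⟸) Assume the antecedent. If p is true, the antecedent forces (s = F, p = T, q = T) or (s = T, p = T, q = T), and the consequent holds there. If p is false, the consequent reduces to true regardless of the other variables. Either way the consequent holds.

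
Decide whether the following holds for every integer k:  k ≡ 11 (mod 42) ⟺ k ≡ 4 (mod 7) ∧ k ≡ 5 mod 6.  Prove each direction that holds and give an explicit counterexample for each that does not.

Both directions hold.

Forward direction. Suppose k ≡ 11 (mod 42); write k = 42j + 11. Since 7 ∣ 42, reducing mod 7 gives k ≡ 11 ≡ 4 (mod 7); since 6 ∣ 42, reducing mod 6 gives k ≡ 11 ≡ 5 (mod 6).

Converse. If k ≡ 4 (mod 7) and k ≡ 5 (mod 6), then by the Chinese remainder theorem k ≡ 11 (mod 42). This is exactly k ≡ 11 (mod 42).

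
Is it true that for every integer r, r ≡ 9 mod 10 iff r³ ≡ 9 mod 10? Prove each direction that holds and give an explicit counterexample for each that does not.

[⇒] Suppose r ≡ 9 mod 10. Write r = 10j + 9. Then (10j + 9)³ = 1000j³ + 2700j² + 2430j + 729 = 10(100j³ + 270j² + 243j + 72) + 9, so r³ ≡ 9 (mod 10).

[⇐] For the converse, argue contrapositively. If r ≢ 9 (mod 10), then r is congruent to one of 0, 1, 2, 3, 4, 5, 6, 7, 8 modulo 10, and these give r³ ≡ 0, 1, 8, 7, 4, 5, 6, 3, 2 respectively — never 9.

Both directions hold.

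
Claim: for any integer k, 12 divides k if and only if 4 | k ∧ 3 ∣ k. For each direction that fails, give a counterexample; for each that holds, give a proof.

(⇒) If 12 ∣ k, write k = 12q. Since 12 = 3·4, k = 4·(3q), so 4 ∣ k; and since 12 = 4·3, k = 3·(4q), so 3 ∣ k.

(⇐) Suppose 4 ∣ k and 3 ∣ k. Any common multiple of 4 and 3 is a multiple of their lcm; here gcd(4, 3) = 1, so lcm(4, 3) = 4·3 = 12, so 12 ∣ k.

Both directions hold.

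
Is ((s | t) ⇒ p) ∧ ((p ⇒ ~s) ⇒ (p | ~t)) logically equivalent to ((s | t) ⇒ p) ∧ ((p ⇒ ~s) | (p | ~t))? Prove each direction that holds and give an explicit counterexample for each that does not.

Equivalent; both directions hold.

[⇒] Assume the antecedent. If p is true, the consequent reduces to true regardless of the other variables. If p is false, the antecedent forces (t = F, p = F, s = F), and the consequent holds there. Either way the consequent holds.

[⇐] Assume the antecedent. If p is true, the consequent reduces to true regardless of the other variables. If p is false, the antecedent forces (t = F, p = F, s = F), and the consequent holds there. Either way the consequent holds.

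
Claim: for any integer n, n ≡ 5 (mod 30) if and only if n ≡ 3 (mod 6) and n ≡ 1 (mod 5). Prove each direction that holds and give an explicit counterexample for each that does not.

Both directions fail.

[⇒] This fails: n = 5 gives 5 ≡ 5 (mod 30) but 5 ≡ 5 (mod 6), so the conjunction on the right does not hold.

[⇐] This fails: n = 21 satisfies both congruences on the right (21 ≡ 3 mod 6 and 21 ≡ 1 mod 5) yet 21 ≡ 21 (mod 30), not 5.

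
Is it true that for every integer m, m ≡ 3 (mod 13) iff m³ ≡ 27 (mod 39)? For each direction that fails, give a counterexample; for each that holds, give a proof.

[⇒] This fails: take m = 16. Then 16 ≡ 3 (mod 13), but 16³ = 4096 ≡ 1 (mod 39), not 27.

[⇐] This fails: take m = 9. Then 9³ = 729 ≡ 27 (mod 39), yet 9 ≡ 9 (mod 13), not 3.

Neither implication holds.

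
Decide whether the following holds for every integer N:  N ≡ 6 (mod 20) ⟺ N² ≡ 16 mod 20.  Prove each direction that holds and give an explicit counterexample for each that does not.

(⟹) Suppose N ≡ 6 (mod 20). Write N = 20j + 6. Then (20j + 6)² = 400j² + 240j + 36 = 20(20j² + 12j + 1) + 16, so N² ≡ 16 (mod 20).

(⟸) This fails: take N = 4. Then 4² = 16 ≡ 16 (mod 20), yet 4 ≡ 4 (mod 20), not 6.

Only the forward direction holds.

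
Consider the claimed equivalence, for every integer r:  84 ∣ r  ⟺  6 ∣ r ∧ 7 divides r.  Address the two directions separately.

The forward direction holds; the converse fails.

(⇐) This fails: take r = 42. Both 6 ∣ 42 and 7 ∣ 42, yet 42 is not a multiple of 84 (since 42 = 0·84 + 42), so 84 ∤ 42.

(⇒) If 84 ∣ r, write r = 84q. Since 84 = 14·6, r = 6·(14q), so 6 ∣ r; and since 84 = 12·7, r = 7·(12q), so 7 ∣ r.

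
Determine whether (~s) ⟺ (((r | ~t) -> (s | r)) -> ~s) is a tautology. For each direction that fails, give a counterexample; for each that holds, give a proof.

Forward direction. Assume the antecedent. If s is true, the antecedent cannot hold. If s is false, ((r | ~t) -> (s | r)) -> ~s reduces to true regardless of the other variables. Either way ((r | ~t) -> (s | r)) -> ~s holds.

Converse. Assume the antecedent. If s is true, the antecedent cannot hold. If s is false, ~s reduces to true regardless of the other variables. Either way ~s holds.

Both directions hold.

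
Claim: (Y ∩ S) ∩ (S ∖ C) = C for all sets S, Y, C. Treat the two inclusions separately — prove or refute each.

(⊆) fails and (⊇) fails.

(⊆) This inclusion fails. Take S = {1}, Y = {1}, C = ∅; then 1 ∈ (Y ∩ S) ∩ (S ∖ C) but 1 ∉ C.

(⊇) This inclusion fails. Take S = ∅, Y = ∅, C = {1}; then 1 ∈ C but 1 ∉ (Y ∩ S) ∩ (S ∖ C).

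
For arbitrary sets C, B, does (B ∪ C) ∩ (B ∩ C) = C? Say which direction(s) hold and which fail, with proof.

Only the forward inclusion holds.

(⊆) Let x ∈ (B ∪ C) ∩ (B ∩ C). Then x ∈ C ∩ B, from which x ∈ C.

(⊇) This inclusion fails. Take C = {1}, B = ∅; then 1 ∈ C but 1 ∉ (B ∪ C) ∩ (B ∩ C).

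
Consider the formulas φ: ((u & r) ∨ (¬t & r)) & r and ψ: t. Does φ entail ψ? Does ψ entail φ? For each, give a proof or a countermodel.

Neither implication holds.

[⇒] This fails. Under r = T, u = F, t = F, the left side is true but the right side is false.

[⇐] This fails. Under r = F, u = F, t = T, the left side is false but the right side is true.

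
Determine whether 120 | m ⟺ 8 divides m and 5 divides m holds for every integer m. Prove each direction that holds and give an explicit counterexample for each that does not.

Forward direction. If 120 ∣ m, write m = 120q. Since 120 = 15·8, m = 8·(15q), so 8 ∣ m; and since 120 = 24·5, m = 5·(24q), so 5 ∣ m.

Converse. This fails: take m = 40. Both 8 ∣ 40 and 5 ∣ 40, yet 40 is not a multiple of 120 (since 40 = 0·120 + 40), so 120 ∤ 40.

Only the forward direction holds.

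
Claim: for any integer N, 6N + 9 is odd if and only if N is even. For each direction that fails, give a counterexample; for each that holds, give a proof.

(⇐) Suppose N is even. Since 6 is even, 6N is even for every N, so 6N + 9 has the same parity as 9, which is odd. Hence 6N + 9 is odd.

(⇒) This fails: take N = 7. Then 6N + 9 = 51, which is odd, yet N = 7 is odd, not even.

Only the converse holds.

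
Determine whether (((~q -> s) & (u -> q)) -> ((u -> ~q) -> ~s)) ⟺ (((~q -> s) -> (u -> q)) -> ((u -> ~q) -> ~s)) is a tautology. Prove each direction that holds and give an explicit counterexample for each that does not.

The biconditional holds.

(⟸) Assume the antecedent. If u is true, the consequent reduces to true regardless of the other variables. If u is false, the antecedent forces (u = F, s = F, q = F) or (u = F, s = F, q = T), and the consequent holds there. Either way the consequent holds.

(⟹) Assume the antecedent. If u is true, the consequent reduces to true regardless of the other variables. If u is false, the antecedent forces (u = F, s = F, q = F) or (u = F, s = F, q = T), and the consequent holds there. Either way the consequent holds.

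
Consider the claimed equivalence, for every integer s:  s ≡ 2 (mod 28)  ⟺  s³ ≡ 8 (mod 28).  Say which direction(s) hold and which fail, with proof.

The forward direction holds; the converse fails.

Forward direction. Suppose s ≡ 2 (mod 28). Write s = 28j + 2. Then (28j + 2)³ = 21952j³ + 4704j² + 336j + 8 = 28(784j³ + 168j² + 12j) + 8, so s³ ≡ 8 (mod 28).

Converse. This fails: take s = 4. Then 4³ = 64 ≡ 8 (mod 28), yet 4 ≡ 4 (mod 28), not 2.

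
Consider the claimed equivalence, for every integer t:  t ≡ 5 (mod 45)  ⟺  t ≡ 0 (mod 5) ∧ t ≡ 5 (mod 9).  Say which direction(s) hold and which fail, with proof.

Forward direction. Suppose t ≡ 5 (mod 45); write t = 45j + 5. Since 5 ∣ 45, reducing mod 5 gives t ≡ 5 ≡ 0 (mod 5); since 9 ∣ 45, reducing mod 9 gives t ≡ 5 (mod 9).

Converse. If t ≡ 0 (mod 5) and t ≡ 5 (mod 9), then by the Chinese remainder theorem t ≡ 5 (mod 45). This is exactly t ≡ 5 (mod 45).

Both directions hold; the statement is true.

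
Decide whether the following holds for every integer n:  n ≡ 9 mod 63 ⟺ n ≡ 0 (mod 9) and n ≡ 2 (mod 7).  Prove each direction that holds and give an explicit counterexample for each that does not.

(→) Suppose n ≡ 9 (mod 63); write n = 63j + 9. Since 9 ∣ 63, reducing mod 9 gives n ≡ 9 ≡ 0 (mod 9); since 7 ∣ 63, reducing mod 7 gives n ≡ 9 ≡ 2 (mod 7).

(←) Conversely, if n ≡ 0 (mod 9) and n ≡ 2 (mod 7), then by the Chinese remainder theorem n ≡ 9 (mod 63). This is exactly n ≡ 9 (mod 63).

Both directions hold; the statement is true.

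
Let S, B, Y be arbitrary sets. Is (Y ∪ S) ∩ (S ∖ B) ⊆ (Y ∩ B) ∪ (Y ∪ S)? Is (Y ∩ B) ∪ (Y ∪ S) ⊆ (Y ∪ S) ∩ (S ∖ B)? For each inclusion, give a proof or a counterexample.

The sets are not equal: only the forward inclusion holds.

Forward inclusion. Let x ∈ (Y ∪ S) ∩ (S ∖ B). Then either x ∈ S and x ∉ B, Y; or x ∈ S ∩ Y and x ∉ B. In each case x ∈ (Y ∩ B) ∪ (Y ∪ S), so (Y ∪ S) ∩ (S ∖ B) ⊆ (Y ∩ B) ∪ (Y ∪ S).

Reverse inclusion. This inclusion fails. Take S = {1}, B = {1}, Y = ∅; then 1 ∈ (Y ∩ B) ∪ (Y ∪ S) but 1 ∉ (Y ∪ S) ∩ (S ∖ B).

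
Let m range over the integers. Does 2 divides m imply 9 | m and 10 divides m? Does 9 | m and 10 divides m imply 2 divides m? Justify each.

(⇒) fails; (⇐) holds.

(→) This fails: take m = 2. Certainly 2 ∣ 2, but 9 ∤ 2.

(←) Suppose 9 ∣ m and 10 ∣ m. Any common multiple of 9 and 10 is a multiple of their lcm; here gcd(9, 10) = 1, so lcm(9, 10) = 9·10 = 90, so 90 ∣ m. Since 2 ∣ 90, it follows that 2 ∣ m.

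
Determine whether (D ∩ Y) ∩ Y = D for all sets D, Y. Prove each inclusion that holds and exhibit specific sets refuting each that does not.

Forward inclusion. Let x ∈ (D ∩ Y) ∩ Y. Then x ∈ D ∩ Y, from which x ∈ D.

Reverse inclusion. This inclusion fails. Take D = {1}, Y = ∅; then 1 ∈ D but 1 ∉ (D ∩ Y) ∩ Y.

(⊆) holds; (⊇) fails.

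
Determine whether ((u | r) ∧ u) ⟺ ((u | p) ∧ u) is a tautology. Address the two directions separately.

Both directions hold; the statement is true.

Forward direction. Assume the antecedent. If r is true, the antecedent forces (r = T, u = T, p = F) or (r = T, u = T, p = T), and (u | p) ∧ u holds there. If r is false, the antecedent forces (r = F, u = T, p = F) or (r = F, u = T, p = T), and (u | p) ∧ u holds there. Either way (u | p) ∧ u holds.

Converse. Assume the antecedent. If r is true, the antecedent forces (r = T, u = T, p = F) or (r = T, u = T, p = T), and (u | r) ∧ u holds there. If r is false, the antecedent forces (r = F, u = T, p = F) or (r = F, u = T, p = T), and (u | r) ∧ u holds there. Either way (u | r) ∧ u holds.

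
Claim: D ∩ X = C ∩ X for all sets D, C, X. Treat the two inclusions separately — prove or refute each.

(⊆) This inclusion fails. Take D = {1}, C = ∅, X = {1}; then 1 ∈ D ∩ X but 1 ∉ C ∩ X.

(⊇) This inclusion fails. Take D = ∅, C = {1}, X = {1}; then 1 ∈ C ∩ X but 1 ∉ D ∩ X.

Neither inclusion holds.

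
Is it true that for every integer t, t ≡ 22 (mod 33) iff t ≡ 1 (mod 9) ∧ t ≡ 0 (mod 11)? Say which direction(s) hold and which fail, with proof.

Converse. If t ≡ 1 (mod 9) and t ≡ 0 (mod 11), then by the Chinese remainder theorem t ≡ 55 (mod 99). Since 55 ≡ 22 (mod 33) and 33 ∣ 99, we get t ≡ 22 (mod 33).

Forward direction. This fails: t = 88 gives 88 ≡ 22 (mod 33) but 88 ≡ 7 (mod 9), so the conjunction on the right does not hold.

Not equivalent: only (⇐) holds.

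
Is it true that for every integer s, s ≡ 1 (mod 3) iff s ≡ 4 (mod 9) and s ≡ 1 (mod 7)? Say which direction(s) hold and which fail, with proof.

Only the reverse direction holds.

(⇒) This fails: s = 1 gives 1 ≡ 1 (mod 3) but 1 ≡ 1 (mod 9), so the conjunction on the right does not hold.

(⇐) Conversely, if s ≡ 4 (mod 9) and s ≡ 1 (mod 7), then by the Chinese remainder theorem s ≡ 22 (mod 63). Since 22 ≡ 1 (mod 3) and 3 ∣ 63, we get s ≡ 1 (mod 3).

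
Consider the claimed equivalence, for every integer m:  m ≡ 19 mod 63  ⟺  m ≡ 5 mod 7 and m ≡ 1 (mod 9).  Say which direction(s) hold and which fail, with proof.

Both directions hold.

(⇒) Suppose m ≡ 19 (mod 63); write m = 63j + 19. Since 7 ∣ 63, reducing mod 7 gives m ≡ 19 ≡ 5 (mod 7); since 9 ∣ 63, reducing mod 9 gives m ≡ 19 ≡ 1 (mod 9).

(⇐) Conversely, if m ≡ 5 (mod 7) and m ≡ 1 (mod 9), then by the Chinese remainder theorem m ≡ 19 (mod 63). This is exactly m ≡ 19 (mod 63).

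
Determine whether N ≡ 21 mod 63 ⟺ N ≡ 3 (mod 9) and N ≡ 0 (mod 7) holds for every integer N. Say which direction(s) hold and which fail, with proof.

Both directions hold.

[⇒] Suppose N ≡ 21 (mod 63); write N = 63j + 21. Since 9 ∣ 63, reducing mod 9 gives N ≡ 21 ≡ 3 (mod 9); since 7 ∣ 63, reducing mod 7 gives N ≡ 21 ≡ 0 (mod 7).

[⇐] Conversely, if N ≡ 3 (mod 9) and N ≡ 0 (mod 7), then by the Chinese remainder theorem N ≡ 21 (mod 63). This is exactly N ≡ 21 (mod 63).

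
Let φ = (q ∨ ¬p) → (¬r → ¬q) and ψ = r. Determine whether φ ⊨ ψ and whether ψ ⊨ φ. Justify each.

Only the converse holds.

(⟹) This fails. Under q = F, r = F, p = F, the left side is true but the right side is false.

(⟸) Assume the antecedent. If q is true, the antecedent forces (q = T, r = T, p = F) or (q = T, r = T, p = T), and (q ∨ ¬p) → (¬r → ¬q) holds there. If q is false, (q ∨ ¬p) → (¬r → ¬q) reduces to true regardless of the other variables. Either way (q ∨ ¬p) → (¬r → ¬q) holds.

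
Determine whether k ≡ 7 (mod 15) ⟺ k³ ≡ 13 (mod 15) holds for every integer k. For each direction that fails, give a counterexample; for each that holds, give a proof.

(→) Suppose k ≡ 7 (mod 15). Write k = 15j + 7. Then (15j + 7)³ = 3375j³ + 4725j² + 2205j + 343 = 15(225j³ + 315j² + 147j + 22) + 13, so k³ ≡ 13 (mod 15).

(←) Conversely, suppose k³ ≡ 13 (mod 15). The only residue r in {0, …, 14} with r³ ≡ 13 (mod 15) is r = 7, so k ≡ 7 (mod 15).

Equivalent; both directions hold.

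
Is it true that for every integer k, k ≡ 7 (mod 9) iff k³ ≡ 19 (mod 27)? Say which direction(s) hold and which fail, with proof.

The biconditional holds.

(→) Suppose k ≡ 7 (mod 9). Working modulo 27, k ∈ {7, 16, 25}; for each such r, r³ ≡ 19 (mod 27).

(←) Conversely, the residues r modulo 27 with r³ ≡ 19 (mod 27) are exactly {7, 16, 25}, and each is ≡ 7 (mod 9).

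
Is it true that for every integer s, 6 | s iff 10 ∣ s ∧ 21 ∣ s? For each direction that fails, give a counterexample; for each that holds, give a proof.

(⇒) fails; (⇐) holds.

(⇒) This fails: take s = 6. Certainly 6 ∣ 6, but 10 ∤ 6.

(⇐) Suppose 10 ∣ s and 21 ∣ s. Any common multiple of 10 and 21 is a multiple of their lcm; here gcd(10, 21) = 1, so lcm(10, 21) = 10·21 = 210, so 210 ∣ s. Since 6 ∣ 210, it follows that 6 ∣ s.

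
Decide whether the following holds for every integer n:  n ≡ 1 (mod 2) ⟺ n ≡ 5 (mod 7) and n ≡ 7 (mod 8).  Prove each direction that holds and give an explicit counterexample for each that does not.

Forward direction. This fails: n = 1 gives 1 ≡ 1 (mod 2) but 1 ≡ 1 (mod 7), so the conjunction on the right does not hold.

Converse. If n ≡ 5 (mod 7) and n ≡ 7 (mod 8), then by the Chinese remainder theorem n ≡ 47 (mod 56). Since 47 ≡ 1 (mod 2) and 2 ∣ 56, we get n ≡ 1 (mod 2).

Not equivalent: only (⇐) holds.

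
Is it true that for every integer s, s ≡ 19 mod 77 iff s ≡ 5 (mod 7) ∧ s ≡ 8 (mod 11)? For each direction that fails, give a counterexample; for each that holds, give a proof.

(→) Suppose s ≡ 19 (mod 77); write s = 77j + 19. Since 7 ∣ 77, reducing mod 7 gives s ≡ 19 ≡ 5 (mod 7); since 11 ∣ 77, reducing mod 11 gives s ≡ 19 ≡ 8 (mod 11).

(←) Conversely, if s ≡ 5 (mod 7) and s ≡ 8 (mod 11), then by the Chinese remainder theorem s ≡ 19 (mod 77). This is exactly s ≡ 19 (mod 77).

Both directions hold.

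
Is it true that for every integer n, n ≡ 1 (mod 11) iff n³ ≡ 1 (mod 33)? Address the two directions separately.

(⇒) fails; (⇐) holds.

(←) The residues r modulo 33 with r³ ≡ 1 (mod 33) are exactly {1}, and each is ≡ 1 (mod 11).

(→) This fails: take n = 12. Then 12 ≡ 1 (mod 11), but 12³ = 1728 ≡ 12 (mod 33), not 1.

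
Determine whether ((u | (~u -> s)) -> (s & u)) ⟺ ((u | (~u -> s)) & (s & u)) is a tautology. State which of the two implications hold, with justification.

Converse. Assume the antecedent. If u is true, the antecedent forces (u = T, s = T), and (u | (~u -> s)) -> (s & u) holds there. If u is false, the antecedent cannot hold. Either way (u | (~u -> s)) -> (s & u) holds.

Forward direction. This fails. Under u = F, s = F, the left side is true but the right side is false.

Only the converse holds.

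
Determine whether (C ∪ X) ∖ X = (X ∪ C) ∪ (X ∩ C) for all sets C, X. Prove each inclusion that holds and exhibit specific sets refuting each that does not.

(⊆) Let x ∈ (C ∪ X) ∖ X. Then x ∈ C and x ∉ X, from which x ∈ (X ∪ C) ∪ (X ∩ C).

(⊇) This inclusion fails. Take C = ∅, X = {1}; then 1 ∈ (X ∪ C) ∪ (X ∩ C) but 1 ∉ (C ∪ X) ∖ X.

(⊆) holds; (⊇) fails.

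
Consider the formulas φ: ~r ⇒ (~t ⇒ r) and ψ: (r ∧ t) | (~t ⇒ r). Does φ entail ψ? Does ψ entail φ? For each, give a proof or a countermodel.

[⇒] Assume the antecedent. If t is true, (r ∧ t) | (~t ⇒ r) reduces to true regardless of the other variables. If t is false, the antecedent forces (t = F, r = T), and (r ∧ t) | (~t ⇒ r) holds there. Either way (r ∧ t) | (~t ⇒ r) holds.

[⇐] Assume the antecedent. If t is true, ~r ⇒ (~t ⇒ r) reduces to true regardless of the other variables. If t is false, the antecedent forces (t = F, r = T), and ~r ⇒ (~t ⇒ r) holds there. Either way ~r ⇒ (~t ⇒ r) holds.

Both directions hold.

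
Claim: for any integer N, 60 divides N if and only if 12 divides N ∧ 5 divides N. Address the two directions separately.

(→) If 60 ∣ N, write N = 60q. Since 60 = 5·12, N = 12·(5q), so 12 ∣ N; and since 60 = 12·5, N = 5·(12q), so 5 ∣ N.

(←) Suppose 12 ∣ N and 5 ∣ N. Any common multiple of 12 and 5 is a multiple of their lcm; here gcd(12, 5) = 1, so lcm(12, 5) = 12·5 = 60, so 60 ∣ N.

Equivalent; both directions hold.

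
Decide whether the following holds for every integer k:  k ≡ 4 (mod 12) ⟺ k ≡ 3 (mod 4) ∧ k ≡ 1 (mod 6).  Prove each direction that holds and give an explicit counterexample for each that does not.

Both directions fail.

(⇒) This fails: k = 4 gives 4 ≡ 4 (mod 12) but 4 ≡ 0 (mod 4), so the conjunction on the right does not hold.

(⇐) This fails: k = 7 satisfies both congruences on the right (7 ≡ 3 mod 4 and 7 ≡ 1 mod 6) yet 7 ≡ 7 (mod 12), not 4.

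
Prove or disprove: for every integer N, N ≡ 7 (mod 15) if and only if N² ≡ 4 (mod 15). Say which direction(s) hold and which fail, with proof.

Only the forward direction holds.

(⟹) Suppose N ≡ 7 (mod 15). Write N = 15j + 7. Then (15j + 7)² = 225j² + 210j + 49 = 15(15j² + 14j + 3) + 4, so N² ≡ 4 (mod 15).

(⟸) This fails: take N = 2. Then 2² = 4 ≡ 4 (mod 15), yet 2 ≡ 2 (mod 15), not 7.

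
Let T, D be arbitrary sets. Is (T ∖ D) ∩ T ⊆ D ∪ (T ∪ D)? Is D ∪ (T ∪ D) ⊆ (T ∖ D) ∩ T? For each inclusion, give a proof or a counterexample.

The sets are not equal: only the forward inclusion holds.

(⊆) Let x ∈ (T ∖ D) ∩ T. Then x ∈ T and x ∉ D, from which x ∈ D ∪ (T ∪ D).

(⊇) This inclusion fails. Take T = ∅, D = {1}; then 1 ∈ D ∪ (T ∪ D) but 1 ∉ (T ∖ D) ∩ T.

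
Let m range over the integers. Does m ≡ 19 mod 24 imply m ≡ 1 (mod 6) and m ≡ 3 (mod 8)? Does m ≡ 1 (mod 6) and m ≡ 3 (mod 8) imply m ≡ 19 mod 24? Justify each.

(→) Suppose m ≡ 19 (mod 24); write m = 24j + 19. Since 6 ∣ 24, reducing mod 6 gives m ≡ 19 ≡ 1 (mod 6); since 8 ∣ 24, reducing mod 8 gives m ≡ 19 ≡ 3 (mod 8).

(←) Conversely, if m ≡ 1 (mod 6) and m ≡ 3 (mod 8), then by the Chinese remainder theorem m ≡ 19 (mod 24). This is exactly m ≡ 19 (mod 24).

Both directions hold; the statement is true.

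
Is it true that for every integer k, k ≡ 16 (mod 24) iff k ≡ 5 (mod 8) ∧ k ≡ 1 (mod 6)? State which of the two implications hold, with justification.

Forward direction. This fails: k = 16 gives 16 ≡ 16 (mod 24) but 16 ≡ 0 (mod 8), so the conjunction on the right does not hold.

Converse. This fails: k = 13 satisfies both congruences on the right (13 ≡ 5 mod 8 and 13 ≡ 1 mod 6) yet 13 ≡ 13 (mod 24), not 16.

Both directions fail.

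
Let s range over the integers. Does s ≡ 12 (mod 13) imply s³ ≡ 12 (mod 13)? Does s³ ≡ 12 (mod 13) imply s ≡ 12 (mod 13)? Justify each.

(⇒) holds; (⇐) fails.

[⇒] Suppose s ≡ 12 (mod 13). Write s = 13j + 12. Then (13j + 12)³ = 2197j³ + 6084j² + 5616j + 1728 = 13(169j³ + 468j² + 432j + 132) + 12, so s³ ≡ 12 (mod 13).

[⇐] This fails: take s = 4. Then 4³ = 64 ≡ 12 (mod 13), yet 4 ≡ 4 (mod 13), not 12.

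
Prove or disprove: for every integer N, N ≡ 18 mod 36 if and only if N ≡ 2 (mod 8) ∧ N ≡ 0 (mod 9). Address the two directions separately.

Only the converse holds.

(⟹) This fails: N = 54 gives 54 ≡ 18 (mod 36) but 54 ≡ 6 (mod 8), so the conjunction on the right does not hold.

(⟸) Conversely, if N ≡ 2 (mod 8) and N ≡ 0 (mod 9), then by the Chinese remainder theorem N ≡ 18 (mod 72). Since 18 ≡ 18 (mod 36) and 36 ∣ 72, we get N ≡ 18 (mod 36).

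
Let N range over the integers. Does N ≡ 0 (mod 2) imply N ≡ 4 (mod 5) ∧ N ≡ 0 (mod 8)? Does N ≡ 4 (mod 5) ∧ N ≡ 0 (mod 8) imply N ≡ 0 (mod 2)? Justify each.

Not equivalent: only (⇐) holds.

(⟹) This fails: N = 0 gives 0 ≡ 0 (mod 2) but 0 ≡ 0 (mod 5), so the conjunction on the right does not hold.

(⟸) Conversely, if N ≡ 4 (mod 5) and N ≡ 0 (mod 8), then by the Chinese remainder theorem N ≡ 24 (mod 40). Since 24 ≡ 0 (mod 2) and 2 ∣ 40, we get N ≡ 0 (mod 2).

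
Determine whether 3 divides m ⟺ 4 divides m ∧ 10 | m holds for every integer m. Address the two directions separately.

(⟹) This fails: take m = 3. Certainly 3 ∣ 3, but 4 ∤ 3.

(⟸) This fails: take m = 20. Both 4 ∣ 20 and 10 ∣ 20, yet 20 is not a multiple of 3 (since 20 = 6·3 + 2), so 3 ∤ 20.

Neither direction holds.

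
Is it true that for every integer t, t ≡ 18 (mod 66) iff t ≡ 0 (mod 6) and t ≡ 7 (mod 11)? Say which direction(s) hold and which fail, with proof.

Forward direction. Suppose t ≡ 18 (mod 66); write t = 66j + 18. Since 6 ∣ 66, reducing mod 6 gives t ≡ 18 ≡ 0 (mod 6); since 11 ∣ 66, reducing mod 11 gives t ≡ 18 ≡ 7 (mod 11).

Converse. If t ≡ 0 (mod 6) and t ≡ 7 (mod 11), then by the Chinese remainder theorem t ≡ 18 (mod 66). This is exactly t ≡ 18 (mod 66).

Equivalent; both directions hold.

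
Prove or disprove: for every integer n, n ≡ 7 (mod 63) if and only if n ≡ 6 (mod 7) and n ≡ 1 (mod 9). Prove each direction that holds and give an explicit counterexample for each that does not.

Both directions fail.

[⇒] This fails: n = 7 gives 7 ≡ 7 (mod 63) but 7 ≡ 0 (mod 7), so the conjunction on the right does not hold.

[⇐] This fails: n = 55 satisfies both congruences on the right (55 ≡ 6 mod 7 and 55 ≡ 1 mod 9) yet 55 ≡ 55 (mod 63), not 7.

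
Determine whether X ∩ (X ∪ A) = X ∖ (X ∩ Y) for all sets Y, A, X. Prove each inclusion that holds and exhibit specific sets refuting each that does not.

(⊆) This inclusion fails. Take Y = {1}, A = ∅, X = {1}; then 1 ∈ X ∩ (X ∪ A) but 1 ∉ X ∖ (X ∩ Y).

(⊇) Let x ∈ X ∖ (X ∩ Y). Then either x ∈ X and x ∉ Y, A; or x ∈ A ∩ X and x ∉ Y. In each case x ∈ X ∩ (X ∪ A), so X ∖ (X ∩ Y) ⊆ X ∩ (X ∪ A).

The sets are not equal: only the reverse inclusion holds.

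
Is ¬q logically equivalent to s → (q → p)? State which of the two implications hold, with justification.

[⇒] Assume the antecedent. If s is true, the antecedent forces (s = T, q = F, p = F) or (s = T, q = F, p = T), and s → (q → p) holds there. If s is false, s → (q → p) reduces to true regardless of the other variables. Either way s → (q → p) holds.

[⇐] This fails. Under s = F, q = T, p = F, the left side is false but the right side is true.

Only the forward direction holds.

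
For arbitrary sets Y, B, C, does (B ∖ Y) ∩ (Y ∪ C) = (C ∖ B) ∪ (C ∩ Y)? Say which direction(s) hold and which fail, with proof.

(⊆) fails and (⊇) fails.

Forward inclusion. This inclusion fails. Take Y = ∅, B = {1}, C = {1}; then 1 ∈ (B ∖ Y) ∩ (Y ∪ C) but 1 ∉ (C ∖ B) ∪ (C ∩ Y).

Reverse inclusion. This inclusion fails. Take Y = ∅, B = ∅, C = {1}; then 1 ∈ (C ∖ B) ∪ (C ∩ Y) but 1 ∉ (B ∖ Y) ∩ (Y ∪ C).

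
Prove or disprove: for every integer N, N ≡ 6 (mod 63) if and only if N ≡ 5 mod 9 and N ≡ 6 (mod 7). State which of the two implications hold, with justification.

[⇒] This fails: N = 6 gives 6 ≡ 6 (mod 63) but 6 ≡ 6 (mod 9), so the conjunction on the right does not hold.

[⇐] This fails: N = 41 satisfies both congruences on the right (41 ≡ 5 mod 9 and 41 ≡ 6 mod 7) yet 41 ≡ 41 (mod 63), not 6.

Neither direction holds.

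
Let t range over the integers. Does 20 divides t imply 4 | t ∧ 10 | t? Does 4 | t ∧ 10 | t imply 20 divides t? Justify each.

(⟹) If 20 ∣ t, write t = 20q. Since 20 = 5·4, t = 4·(5q), so 4 ∣ t; and since 20 = 2·10, t = 10·(2q), so 10 ∣ t.

(⟸) Suppose 4 ∣ t and 10 ∣ t. Any common multiple of 4 and 10 is a multiple of their lcm; here lcm(4, 10) = 4·10/gcd(4, 10) = 40/2 = 20, so 20 ∣ t.

Equivalent; both directions hold.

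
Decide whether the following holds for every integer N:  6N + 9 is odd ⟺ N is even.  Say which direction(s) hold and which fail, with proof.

[⇐] Suppose N is even. Since 6 is even, 6N is even for every N, so 6N + 9 has the same parity as 9, which is odd. Hence 6N + 9 is odd.

[⇒] This fails: take N = 5. Then 6N + 9 = 39, which is odd, yet N = 5 is odd, not even.

The forward direction fails; the converse holds.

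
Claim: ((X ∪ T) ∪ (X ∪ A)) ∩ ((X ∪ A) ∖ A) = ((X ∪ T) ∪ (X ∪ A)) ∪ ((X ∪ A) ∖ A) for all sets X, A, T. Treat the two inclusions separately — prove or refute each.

Only the forward inclusion holds.

(⟹) Let x ∈ ((X ∪ T) ∪ (X ∪ A)) ∩ ((X ∪ A) ∖ A). Then either x ∈ X and x ∉ A, T; or x ∈ X ∩ T and x ∉ A. In each case x ∈ ((X ∪ T) ∪ (X ∪ A)) ∪ ((X ∪ A) ∖ A), so ((X ∪ T) ∪ (X ∪ A)) ∩ ((X ∪ A) ∖ A) ⊆ ((X ∪ T) ∪ (X ∪ A)) ∪ ((X ∪ A) ∖ A).

(⟸) This inclusion fails. Take X = ∅, A = {1}, T = ∅; then 1 ∈ ((X ∪ T) ∪ (X ∪ A)) ∪ ((X ∪ A) ∖ A) but 1 ∉ ((X ∪ T) ∪ (X ∪ A)) ∩ ((X ∪ A) ∖ A).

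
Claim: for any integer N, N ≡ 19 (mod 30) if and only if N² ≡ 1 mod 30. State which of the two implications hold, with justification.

(⟹) Suppose N ≡ 19 (mod 30). Write N = 30j + 19. Then (30j + 19)² = 900j² + 1140j + 361 = 30(30j² + 38j + 12) + 1, so N² ≡ 1 (mod 30).

(⟸) This fails: take N = 1. Then 1² = 1 ≡ 1 (mod 30), yet 1 ≡ 1 (mod 30), not 19.

Only the forward implication holds.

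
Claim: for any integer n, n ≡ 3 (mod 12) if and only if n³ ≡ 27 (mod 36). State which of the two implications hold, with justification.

Forward direction. Suppose n ≡ 3 (mod 12). Working modulo 36, n ∈ {3, 15, 27}; for each such r, r³ ≡ 27 (mod 36).

Converse. The residues r modulo 36 with r³ ≡ 27 (mod 36) are exactly {3, 15, 27}, and each is ≡ 3 (mod 12).

The biconditional holds.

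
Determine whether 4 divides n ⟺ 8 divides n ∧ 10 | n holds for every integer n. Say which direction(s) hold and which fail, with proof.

Only the converse holds.

(⟹) This fails: take n = 4. Certainly 4 ∣ 4, but 8 ∤ 4.

(⟸) Suppose 8 ∣ n and 10 ∣ n. Any common multiple of 8 and 10 is a multiple of their lcm; here lcm(8, 10) = 8·10/gcd(8, 10) = 80/2 = 40, so 40 ∣ n. Since 4 ∣ 40, it follows that 4 ∣ n.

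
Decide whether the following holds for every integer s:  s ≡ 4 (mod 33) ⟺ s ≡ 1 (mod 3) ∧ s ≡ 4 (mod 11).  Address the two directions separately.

[⇐] If s ≡ 1 (mod 3) and s ≡ 4 (mod 11), then by the Chinese remainder theorem s ≡ 4 (mod 33). This is exactly s ≡ 4 (mod 33).

[⇒] Suppose s ≡ 4 (mod 33); write s = 33j + 4. Since 3 ∣ 33, reducing mod 3 gives s ≡ 4 ≡ 1 (mod 3); since 11 ∣ 33, reducing mod 11 gives s ≡ 4 (mod 11).

Both directions hold.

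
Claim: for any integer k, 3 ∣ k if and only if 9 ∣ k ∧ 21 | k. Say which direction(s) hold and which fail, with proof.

Not equivalent: only (⇐) holds.

Forward direction. This fails: take k = 3. Certainly 3 ∣ 3, but 9 ∤ 3.

Converse. Suppose 9 ∣ k and 21 ∣ k. Any common multiple of 9 and 21 is a multiple of their lcm; here lcm(9, 21) = 9·21/gcd(9, 21) = 189/3 = 63, so 63 ∣ k. Since 3 ∣ 63, it follows that 3 ∣ k.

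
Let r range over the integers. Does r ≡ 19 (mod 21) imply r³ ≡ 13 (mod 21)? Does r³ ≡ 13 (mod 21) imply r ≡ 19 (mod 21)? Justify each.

(⇒) Suppose r ≡ 19 (mod 21). Write r = 21j + 19. Then (21j + 19)³ = 9261j³ + 25137j² + 22743j + 6859 = 21(441j³ + 1197j² + 1083j + 326) + 13, so r³ ≡ 13 (mod 21).

(⇐) This fails: take r = 10. Then 10³ = 1000 ≡ 13 (mod 21), yet 10 ≡ 10 (mod 21), not 19.

Only the forward direction holds.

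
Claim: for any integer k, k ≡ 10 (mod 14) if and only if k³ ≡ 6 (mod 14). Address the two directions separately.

(→) Suppose k ≡ 10 (mod 14). Write k = 14j + 10. Then (14j + 10)³ = 2744j³ + 5880j² + 4200j + 1000 = 14(196j³ + 420j² + 300j + 71) + 6, so k³ ≡ 6 (mod 14).

(←) This fails: take k = 6. Then 6³ = 216 ≡ 6 (mod 14), yet 6 ≡ 6 (mod 14), not 10.

The forward direction holds; the converse fails.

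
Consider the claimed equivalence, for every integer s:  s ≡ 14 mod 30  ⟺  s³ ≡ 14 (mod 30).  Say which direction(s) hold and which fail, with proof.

Both directions hold.

(→) Suppose s ≡ 14 mod 30. Write s = 30j + 14. Then (30j + 14)³ = 27000j³ + 37800j² + 17640j + 2744 = 30(900j³ + 1260j² + 588j + 91) + 14, so s³ ≡ 14 (mod 30).

(←) Conversely, suppose s³ ≡ 14 (mod 30). The only residue r in {0, …, 29} with r³ ≡ 14 (mod 30) is r = 14, so s ≡ 14 (mod 30).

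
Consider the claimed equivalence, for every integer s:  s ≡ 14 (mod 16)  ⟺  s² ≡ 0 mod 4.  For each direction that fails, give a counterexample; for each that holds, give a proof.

(⇒) holds; (⇐) fails.

[⇒] Suppose s ≡ 14 (mod 16). Then s² ≡ 14² = 196 (mod 16), and since 4 ∣ 16, also s² ≡ 0 (mod 4).

[⇐] This fails: take s = 0. Then 0² = 0 ≡ 0 (mod 4), yet 0 ≡ 0 (mod 16), not 14.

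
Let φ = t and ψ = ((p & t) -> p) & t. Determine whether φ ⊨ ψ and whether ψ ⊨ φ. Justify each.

(⟹) Assume the antecedent. If p is true, the antecedent forces (p = T, t = T), and ((p & t) -> p) & t holds there. If p is false, the antecedent forces (p = F, t = T), and ((p & t) -> p) & t holds there. Either way ((p & t) -> p) & t holds.

(⟸) Assume the antecedent. If p is true, the antecedent forces (p = T, t = T), and t holds there. If p is false, the antecedent forces (p = F, t = T), and t holds there. Either way t holds.

Equivalent; both directions hold.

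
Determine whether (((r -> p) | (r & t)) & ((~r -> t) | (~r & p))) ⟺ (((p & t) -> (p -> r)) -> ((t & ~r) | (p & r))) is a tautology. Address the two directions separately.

Not equivalent: only (⇐) holds.

[⇐] Assume the antecedent. If t is true, the consequent reduces to true regardless of the other variables. If t is false, the antecedent forces (t = F, r = T, p = T), and the consequent holds there. Either way the consequent holds.

[⇒] This fails. Under t = T, r = T, p = F, the left side is true but the right side is false.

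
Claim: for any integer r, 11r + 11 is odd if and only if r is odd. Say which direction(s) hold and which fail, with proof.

Neither direction holds.

(→) This fails: r = 6 gives 11r + 11 = 77, which is odd, but 6 is even, not odd.

(←) This also fails: r = 3 is odd, but 11r + 11 = 44 is even, not odd.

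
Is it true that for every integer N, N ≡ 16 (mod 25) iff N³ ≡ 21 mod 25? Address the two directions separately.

(⇒) Suppose N ≡ 16 (mod 25). Write N = 25j + 16. Then (25j + 16)³ = 15625j³ + 30000j² + 19200j + 4096 = 25(625j³ + 1200j² + 768j + 163) + 21, so N³ ≡ 21 (mod 25).

(⇐) Conversely, suppose N³ ≡ 21 (mod 25). The only residue r in {0, …, 24} with r³ ≡ 21 (mod 25) is r = 16, so N ≡ 16 (mod 25).

The biconditional holds.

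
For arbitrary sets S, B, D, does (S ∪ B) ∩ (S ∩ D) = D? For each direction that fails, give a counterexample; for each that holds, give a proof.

The sets are not equal: only the forward inclusion holds.

Forward inclusion. Let x ∈ (S ∪ B) ∩ (S ∩ D). Then either x ∈ S ∩ D and x ∉ B; or x ∈ S ∩ B ∩ D. In each case x ∈ D, so (S ∪ B) ∩ (S ∩ D) ⊆ D.

Reverse inclusion. This inclusion fails. Take S = ∅, B = ∅, D = {1}; then 1 ∈ D but 1 ∉ (S ∪ B) ∩ (S ∩ D).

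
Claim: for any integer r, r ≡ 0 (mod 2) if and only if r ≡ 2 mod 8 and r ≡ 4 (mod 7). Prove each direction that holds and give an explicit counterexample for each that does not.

The forward direction fails; the converse holds.

(←) If r ≡ 2 (mod 8) and r ≡ 4 (mod 7), then by the Chinese remainder theorem r ≡ 18 (mod 56). Since 18 ≡ 0 (mod 2) and 2 ∣ 56, we get r ≡ 0 (mod 2).

(→) This fails: r = 0 gives 0 ≡ 0 (mod 2) but 0 ≡ 0 (mod 8), so the conjunction on the right does not hold.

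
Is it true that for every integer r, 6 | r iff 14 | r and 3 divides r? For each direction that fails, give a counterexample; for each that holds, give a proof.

Forward direction. This fails: take r = 6. Certainly 6 ∣ 6, but 14 ∤ 6.

Converse. Suppose 14 ∣ r and 3 ∣ r. Any common multiple of 14 and 3 is a multiple of their lcm; here gcd(14, 3) = 1, so lcm(14, 3) = 14·3 = 42, so 42 ∣ r. Since 6 ∣ 42, it follows that 6 ∣ r.

Only the converse holds.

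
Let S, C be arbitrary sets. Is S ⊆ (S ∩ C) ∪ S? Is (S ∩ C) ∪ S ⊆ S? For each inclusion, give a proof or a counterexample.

Forward inclusion. Let x ∈ S. Then either x ∈ S and x ∉ C; or x ∈ S ∩ C. In each case x ∈ (S ∩ C) ∪ S, so S ⊆ (S ∩ C) ∪ S.

Reverse inclusion. Let x ∈ (S ∩ C) ∪ S. Then either x ∈ S and x ∉ C; or x ∈ S ∩ C. In each case x ∈ S, so (S ∩ C) ∪ S ⊆ S.

The two sets are equal.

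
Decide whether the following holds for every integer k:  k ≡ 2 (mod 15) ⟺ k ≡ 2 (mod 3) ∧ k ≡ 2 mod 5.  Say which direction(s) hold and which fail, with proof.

Both directions hold; the statement is true.

(⟹) Suppose k ≡ 2 (mod 15); write k = 15j + 2. Since 3 ∣ 15, reducing mod 3 gives k ≡ 2 (mod 3); since 5 ∣ 15, reducing mod 5 gives k ≡ 2 (mod 5).

(⟸) Conversely, if k ≡ 2 (mod 3) and k ≡ 2 (mod 5), then by the Chinese remainder theorem k ≡ 2 (mod 15). This is exactly k ≡ 2 (mod 15).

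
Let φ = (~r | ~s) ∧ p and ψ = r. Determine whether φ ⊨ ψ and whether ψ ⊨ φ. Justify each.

(⇒) fails and (⇐) fails.

(⟹) This fails. Under r = F, s = F, p = T, the left side is true but the right side is false.

(⟸) This fails. Under r = T, s = F, p = F, the left side is false but the right side is true.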